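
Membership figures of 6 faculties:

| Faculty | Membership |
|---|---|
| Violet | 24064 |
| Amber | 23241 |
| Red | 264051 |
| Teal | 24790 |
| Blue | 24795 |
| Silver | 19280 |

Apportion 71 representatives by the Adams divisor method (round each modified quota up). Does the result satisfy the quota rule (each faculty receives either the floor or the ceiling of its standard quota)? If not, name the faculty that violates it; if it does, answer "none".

Red

Standard quotas: Violet 4.494, Amber 4.340, Red 49.307, Teal 4.629, Blue 4.630, Silver 3.600.
Adams allocation: Violet 5, Amber 5, Red 47, Teal 5, Blue 5, Silver 4.
Red has quota 49.307 (lower 49, upper 50) but receives 47 — outside the quota interval.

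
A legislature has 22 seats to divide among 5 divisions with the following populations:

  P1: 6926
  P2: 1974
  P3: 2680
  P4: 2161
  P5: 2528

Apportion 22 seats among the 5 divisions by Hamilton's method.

P1 9; P2 3; P3 4; P4 3; P5 3

The standard divisor is 16269/22 ≈ 739.5.
Standard quotas: P1 9.3658, P2 2.6694, P3 3.6241, P4 2.9222, P5 3.4185.
Lower quotas: P1 9, P2 2, P3 3, P4 2, P5 3 (sum 19, leaving 3 seats).
Remainders in descending order: P4 0.9222, P2 0.6694, P3 0.6241, P5 0.4185, P1 0.3658.
Largest remainders: P4, P2, P3 receive the extra seats.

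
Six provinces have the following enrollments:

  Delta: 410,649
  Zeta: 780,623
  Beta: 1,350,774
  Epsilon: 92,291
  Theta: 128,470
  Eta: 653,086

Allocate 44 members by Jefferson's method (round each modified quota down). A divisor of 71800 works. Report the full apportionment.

Delta 5, Zeta 10, Beta 18, Epsilon 1, Theta 1, Eta 9

With modified divisor 71800: modified quotas Delta 5.719, Zeta 10.872, Beta 18.813, Epsilon 1.285, Theta 1.789, Eta 9.096.
Rounding down: Delta 5, Zeta 10, Beta 18, Epsilon 1, Theta 1, Eta 9 (total 44).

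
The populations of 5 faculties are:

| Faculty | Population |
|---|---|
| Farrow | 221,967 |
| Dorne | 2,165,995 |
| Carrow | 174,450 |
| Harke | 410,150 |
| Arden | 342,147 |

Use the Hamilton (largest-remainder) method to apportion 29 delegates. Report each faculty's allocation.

Farrow 2; Dorne 19; Carrow 1; Harke 4; Arden 3

The standard divisor is 3314709/29 ≈ 114300.31.
Standard quotas: Farrow 1.9420, Dorne 18.9500, Carrow 1.5262, Harke 3.5884, Arden 2.9934.
Lower quotas: Farrow 1, Dorne 18, Carrow 1, Harke 3, Arden 2 (sum 25, leaving 4 seats).
Remainders in descending order: Arden 0.9934, Dorne 0.9500, Farrow 0.9420, Harke 0.5884, Carrow 0.5262.
Largest remainders: Arden, Dorne, Farrow, Harke receive the extra seats.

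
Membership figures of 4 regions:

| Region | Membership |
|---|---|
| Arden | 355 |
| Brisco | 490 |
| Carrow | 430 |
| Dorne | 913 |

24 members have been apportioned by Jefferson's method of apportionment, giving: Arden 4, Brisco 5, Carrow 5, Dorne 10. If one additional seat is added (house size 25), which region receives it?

Dorne

Priority for the next seat is population ÷ (current seats + 1).
Priorities: Arden 71.000, Brisco 81.667, Carrow 71.667, Dorne 83.000.
Highest priority: Dorne.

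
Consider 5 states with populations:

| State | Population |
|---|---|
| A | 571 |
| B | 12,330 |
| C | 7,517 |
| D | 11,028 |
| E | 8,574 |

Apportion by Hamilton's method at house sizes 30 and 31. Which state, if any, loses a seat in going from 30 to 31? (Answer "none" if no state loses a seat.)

At 30 seats: A 1, B 9, C 6, D 8, E 6.
At 31 seats: A 0, B 10, C 6, D 8, E 7.
A drops from 1 to 0.

A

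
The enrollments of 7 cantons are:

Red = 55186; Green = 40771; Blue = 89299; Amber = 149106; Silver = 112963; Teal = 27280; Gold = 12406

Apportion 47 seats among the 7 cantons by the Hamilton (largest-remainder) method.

Total 487011; standard divisor 487011/47 ≈ 10361.936.
Standard quotas: Red 5.3258, Green 3.9347, Blue 8.6180, Amber 14.3898, Silver 10.9017, Teal 2.6327, Gold 1.1973.
Lower quotas: Red 5, Green 3, Blue 8, Amber 14, Silver 10, Teal 2, Gold 1 (sum 43, leaving 4 seats).
Remainders in descending order: Green 0.9347, Silver 0.9017, Teal 0.6327, Blue 0.6180, Amber 0.3898, Red 0.3258, Gold 0.1973.
The surplus seats go to Green, Silver, Teal, Blue.

Red=5; Green=4; Blue=9; Amber=14; Silver=11; Teal=3; Gold=1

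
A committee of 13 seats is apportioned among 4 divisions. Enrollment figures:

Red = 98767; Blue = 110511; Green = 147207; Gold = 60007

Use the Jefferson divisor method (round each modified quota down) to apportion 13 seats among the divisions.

Standard divisor 416492/13 ≈ 32037.846; standard quotas: Red 3.083, Blue 3.449, Green 4.595, Gold 1.873.
Rounding down gives 3, 3, 4, 1 = 11 seats, so the divisor must be adjusted.
With modified divisor 28500: modified quotas Red 3.466, Blue 3.878, Green 5.165, Gold 2.106.
Rounding down: Red 3, Blue 3, Green 5, Gold 2 (total 13).

Red=3, Blue=3, Green=5, Gold=2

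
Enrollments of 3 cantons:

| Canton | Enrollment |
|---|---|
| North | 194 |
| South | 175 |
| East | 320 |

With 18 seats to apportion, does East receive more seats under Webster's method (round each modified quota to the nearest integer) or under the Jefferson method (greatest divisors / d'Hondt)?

Jefferson

Webster: North 5, South 5, East 8.
Jefferson: North 5, South 4, East 9.
East gets 8 under Webster and 9 under Jefferson.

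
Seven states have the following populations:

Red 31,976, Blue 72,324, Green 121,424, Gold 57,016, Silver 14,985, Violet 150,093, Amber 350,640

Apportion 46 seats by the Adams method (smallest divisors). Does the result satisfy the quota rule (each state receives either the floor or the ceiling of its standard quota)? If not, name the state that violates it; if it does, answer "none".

Amber

Standard quotas: Red 1.842, Blue 4.167, Green 6.995, Gold 3.285, Silver 0.863, Violet 8.647, Amber 20.201.
Adams allocation: Red 2, Blue 4, Green 7, Gold 4, Silver 1, Violet 9, Amber 19.
Amber has quota 20.201 (lower 20, upper 21) but receives 19 — outside the quota interval.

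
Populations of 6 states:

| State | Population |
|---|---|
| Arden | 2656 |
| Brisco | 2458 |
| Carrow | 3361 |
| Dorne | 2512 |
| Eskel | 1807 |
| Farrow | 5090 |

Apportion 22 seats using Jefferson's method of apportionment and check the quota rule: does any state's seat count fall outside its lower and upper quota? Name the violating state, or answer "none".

none

Standard quotas: Arden 3.267, Brisco 3.024, Carrow 4.135, Dorne 3.090, Eskel 2.223, Farrow 6.261.
Jefferson allocation: Arden 3, Brisco 3, Carrow 4, Dorne 3, Eskel 2, Farrow 7.
Every allocation lies between the lower and upper quota.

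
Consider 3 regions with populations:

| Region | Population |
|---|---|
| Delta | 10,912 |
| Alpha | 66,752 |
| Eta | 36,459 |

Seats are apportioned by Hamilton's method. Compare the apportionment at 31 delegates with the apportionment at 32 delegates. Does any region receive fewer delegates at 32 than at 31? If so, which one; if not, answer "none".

none

At 31 seats: Delta 3, Alpha 18, Eta 10.
At 32 seats: Delta 3, Alpha 19, Eta 10.
No region's allocation decreased.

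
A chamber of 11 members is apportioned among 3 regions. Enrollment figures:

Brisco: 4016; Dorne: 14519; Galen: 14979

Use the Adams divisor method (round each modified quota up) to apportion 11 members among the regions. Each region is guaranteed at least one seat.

Standard divisor 33514/11 ≈ 3046.727; standard quotas: Brisco 1.318, Dorne 4.765, Galen 4.916.
Rounding up gives 2, 5, 5 = 12 seats, so the divisor must be adjusted.
With modified divisor 3700: modified quotas Brisco 1.085, Dorne 3.924, Galen 4.048.
Rounding up: Brisco 2, Dorne 4, Galen 5 (total 11).

Brisco 2, Dorne 4, Galen 5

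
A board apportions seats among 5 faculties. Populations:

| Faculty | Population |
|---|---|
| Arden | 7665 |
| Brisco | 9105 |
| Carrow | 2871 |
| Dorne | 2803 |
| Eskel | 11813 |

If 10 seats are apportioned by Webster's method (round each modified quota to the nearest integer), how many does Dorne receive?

1

Standard divisor 34257/10 ≈ 3425.7; standard quotas: Arden 2.237, Brisco 2.658, Carrow 0.838, Dorne 0.818, Eskel 3.448.
Rounding to the nearest integer gives Arden 2, Brisco 3, Carrow 1, Dorne 1, Eskel 3 — total 10, matching the house size, so no adjustment is needed.
Dorne receives 1.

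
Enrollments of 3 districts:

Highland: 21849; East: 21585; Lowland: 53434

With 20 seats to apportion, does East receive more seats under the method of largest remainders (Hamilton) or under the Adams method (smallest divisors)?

Adams

Hamilton: Highland 5, East 4, Lowland 11.
Adams: Highland 5, East 5, Lowland 10.
East gets 4 under Hamilton and 5 under Adams.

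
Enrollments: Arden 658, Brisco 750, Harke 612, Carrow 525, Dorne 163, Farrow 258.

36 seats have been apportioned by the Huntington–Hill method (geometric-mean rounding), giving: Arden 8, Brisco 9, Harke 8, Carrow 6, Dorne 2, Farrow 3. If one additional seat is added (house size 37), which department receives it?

Carrow

Priority for the next seat is population ÷ (√(s·(s+1))).
Priorities: Arden 77.546, Brisco 79.057, Harke 72.125, Carrow 81.009, Dorne 66.544, Farrow 74.478.
Highest priority: Carrow.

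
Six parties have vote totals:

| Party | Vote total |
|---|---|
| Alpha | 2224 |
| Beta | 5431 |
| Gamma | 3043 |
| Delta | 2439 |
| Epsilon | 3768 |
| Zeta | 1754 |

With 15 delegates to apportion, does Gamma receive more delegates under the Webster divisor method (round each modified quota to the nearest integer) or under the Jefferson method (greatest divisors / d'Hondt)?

Webster

Webster: Alpha 2, Beta 4, Gamma 3, Delta 2, Epsilon 3, Zeta 1.
Jefferson: Alpha 2, Beta 5, Gamma 2, Delta 2, Epsilon 3, Zeta 1.
Gamma gets 3 under Webster and 2 under Jefferson.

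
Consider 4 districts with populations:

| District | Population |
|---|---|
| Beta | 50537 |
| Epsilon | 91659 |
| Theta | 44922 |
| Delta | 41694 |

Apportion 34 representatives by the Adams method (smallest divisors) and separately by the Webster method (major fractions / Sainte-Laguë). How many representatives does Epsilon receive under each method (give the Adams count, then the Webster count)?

13 and 14

Adams: Beta 8, Epsilon 13, Theta 7, Delta 6.
Webster: Beta 7, Epsilon 14, Theta 7, Delta 6.
Epsilon gets 13 under Adams and 14 under Webster.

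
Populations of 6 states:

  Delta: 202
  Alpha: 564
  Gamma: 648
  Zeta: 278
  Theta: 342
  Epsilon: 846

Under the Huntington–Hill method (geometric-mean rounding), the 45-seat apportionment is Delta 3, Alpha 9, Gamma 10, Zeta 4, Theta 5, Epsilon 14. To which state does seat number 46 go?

Theta

Priority for the next seat is population ÷ (√(s·(s+1))).
Priorities: Delta 58.312, Alpha 59.451, Gamma 61.784, Zeta 62.163, Theta 62.440, Epsilon 58.380.
Highest priority: Theta.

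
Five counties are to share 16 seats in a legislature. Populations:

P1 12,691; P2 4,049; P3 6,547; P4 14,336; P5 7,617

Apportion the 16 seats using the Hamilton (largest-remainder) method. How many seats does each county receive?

P1: 5, P2: 1, P3: 2, P4: 5, P5: 3

Standard divisor: 45240 ÷ 16 ≈ 2827.5.
Standard quotas: P1 4.4884, P2 1.4320, P3 2.3155, P4 5.0702, P5 2.6939.
Lower quotas: P1 4, P2 1, P3 2, P4 5, P5 2 (sum 14, leaving 2 seats).
Remainders in descending order: P5 0.6939, P1 0.4884, P2 0.4320, P3 0.3155, P4 0.0702.
The surplus seats go to P5, P1.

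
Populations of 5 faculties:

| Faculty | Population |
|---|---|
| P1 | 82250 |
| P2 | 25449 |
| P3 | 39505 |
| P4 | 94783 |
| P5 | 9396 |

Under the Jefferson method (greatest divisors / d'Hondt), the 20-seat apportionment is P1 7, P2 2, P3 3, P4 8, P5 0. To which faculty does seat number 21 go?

P4

Priority for the next seat is population ÷ (current seats + 1).
Priorities: P1 10281.250, P2 8483.000, P3 9876.250, P4 10531.444, P5 9396.000.
Highest priority: P4.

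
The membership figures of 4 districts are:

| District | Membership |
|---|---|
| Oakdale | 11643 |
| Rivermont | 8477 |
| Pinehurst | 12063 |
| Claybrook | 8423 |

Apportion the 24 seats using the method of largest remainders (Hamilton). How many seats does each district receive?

Standard divisor: 40606 ÷ 24 ≈ 1691.917.
Standard quotas: Oakdale 6.8815, Rivermont 5.0103, Pinehurst 7.1298, Claybrook 4.9784.
Lower quotas: Oakdale 6, Rivermont 5, Pinehurst 7, Claybrook 4 (sum 22, leaving 2 seats).
Remainders in descending order: Claybrook 0.9784, Oakdale 0.8815, Pinehurst 0.1298, Rivermont 0.0103.
The surplus seats go to Claybrook, Oakdale.

Oakdale 7; Rivermont 5; Pinehurst 7; Claybrook 5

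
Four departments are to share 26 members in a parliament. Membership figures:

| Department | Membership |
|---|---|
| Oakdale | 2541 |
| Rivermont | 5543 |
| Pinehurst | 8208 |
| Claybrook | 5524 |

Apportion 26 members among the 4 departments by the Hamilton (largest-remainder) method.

Oakdale 3, Rivermont 7, Pinehurst 10, Claybrook 6

The standard divisor is 21816/26 ≈ 839.077.
Standard quotas: Oakdale 3.0283, Rivermont 6.6061, Pinehurst 9.7822, Claybrook 6.5834.
Lower quotas: Oakdale 3, Rivermont 6, Pinehurst 9, Claybrook 6 (sum 24, leaving 2 seats).
Remainders in descending order: Pinehurst 0.7822, Rivermont 0.6061, Claybrook 0.5834, Oakdale 0.0283.
Largest remainders: Pinehurst, Rivermont receive the extra seats.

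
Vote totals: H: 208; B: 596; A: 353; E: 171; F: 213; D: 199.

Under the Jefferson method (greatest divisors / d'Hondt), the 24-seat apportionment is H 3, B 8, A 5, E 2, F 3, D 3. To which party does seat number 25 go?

Priority for the next seat is population ÷ (current seats + 1).
Priorities: H 52.000, B 66.222, A 58.833, E 57.000, F 53.250, D 49.750.
Highest priority: B.

B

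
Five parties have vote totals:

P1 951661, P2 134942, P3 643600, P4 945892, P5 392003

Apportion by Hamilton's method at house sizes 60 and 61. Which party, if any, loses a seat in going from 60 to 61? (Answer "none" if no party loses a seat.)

P2

At 60 seats: P1 19, P2 3, P3 12, P4 18, P5 8.
At 61 seats: P1 19, P2 2, P3 13, P4 19, P5 8.
P2 drops from 3 to 2.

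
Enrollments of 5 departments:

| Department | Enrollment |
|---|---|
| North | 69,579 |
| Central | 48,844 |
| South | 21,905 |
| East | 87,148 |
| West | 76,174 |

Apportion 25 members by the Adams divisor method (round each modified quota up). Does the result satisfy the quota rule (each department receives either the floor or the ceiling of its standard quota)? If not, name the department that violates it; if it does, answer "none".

Standard quotas: North 5.729, Central 4.021, South 1.803, East 7.175, West 6.272.
Adams allocation: North 6, Central 4, South 2, East 7, West 6.
Every allocation lies between the lower and upper quota.

none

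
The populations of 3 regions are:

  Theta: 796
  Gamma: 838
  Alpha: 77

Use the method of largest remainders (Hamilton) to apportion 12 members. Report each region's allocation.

Total 1711; standard divisor 1711/12 ≈ 142.583.
Standard quotas: Theta 5.583, Gamma 5.877, Alpha 0.540.
Lower quotas: Theta 5, Gamma 5, Alpha 0 (sum 10, leaving 2 seats).
Remainders in descending order: Gamma 0.877, Theta 0.583, Alpha 0.540.
Largest remainders: Gamma, Theta receive the extra seats.

Theta 6, Gamma 6, Alpha 0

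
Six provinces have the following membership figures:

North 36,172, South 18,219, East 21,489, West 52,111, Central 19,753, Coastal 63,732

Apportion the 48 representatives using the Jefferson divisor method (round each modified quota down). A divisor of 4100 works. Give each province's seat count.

With modified divisor 4100: modified quotas North 8.822, South 4.444, East 5.241, West 12.710, Central 4.818, Coastal 15.544.
Rounding down: North 8, South 4, East 5, West 12, Central 4, Coastal 15 (total 48).

North: 8, South: 4, East: 5, West: 12, Central: 4, Coastal: 15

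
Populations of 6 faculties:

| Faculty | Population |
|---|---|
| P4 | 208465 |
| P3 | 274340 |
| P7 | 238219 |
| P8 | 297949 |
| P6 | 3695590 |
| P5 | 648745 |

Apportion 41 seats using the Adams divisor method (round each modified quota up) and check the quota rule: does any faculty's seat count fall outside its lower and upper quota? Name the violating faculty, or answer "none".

P6

Standard quotas: P4 1.594, P3 2.097, P7 1.821, P8 2.278, P6 28.251, P5 4.959.
Adams allocation: P4 2, P3 2, P7 2, P8 3, P6 27, P5 5.
P6 has quota 28.251 (lower 28, upper 29) but receives 27 — outside the quota interval.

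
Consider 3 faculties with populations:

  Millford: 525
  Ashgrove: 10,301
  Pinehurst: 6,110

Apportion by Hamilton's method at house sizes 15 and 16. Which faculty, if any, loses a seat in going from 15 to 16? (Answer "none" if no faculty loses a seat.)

Millford

At 15 seats: Millford 1, Ashgrove 9, Pinehurst 5.
At 16 seats: Millford 0, Ashgrove 10, Pinehurst 6.
Millford drops from 1 to 0.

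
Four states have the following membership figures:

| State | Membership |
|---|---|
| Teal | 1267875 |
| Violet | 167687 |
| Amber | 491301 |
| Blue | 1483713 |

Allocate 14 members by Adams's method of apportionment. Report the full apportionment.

Teal: 5, Violet: 1, Amber: 2, Blue: 6

Standard divisor 3410576/14 ≈ 243612.571; standard quotas: Teal 5.204, Violet 0.688, Amber 2.017, Blue 6.090.
Rounding up gives 6, 1, 3, 7 = 17 seats, so the divisor must be adjusted.
With modified divisor 275200: modified quotas Teal 4.607, Violet 0.609, Amber 1.785, Blue 5.391.
Rounding up: Teal 5, Violet 1, Amber 2, Blue 6 (total 14).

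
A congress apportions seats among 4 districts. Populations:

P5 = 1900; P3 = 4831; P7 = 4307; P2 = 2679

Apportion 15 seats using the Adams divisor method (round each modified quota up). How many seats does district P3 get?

5

Standard divisor 13717/15 ≈ 914.467; standard quotas: P5 2.078, P3 5.283, P7 4.710, P2 2.930.
Rounding up gives 3, 6, 5, 3 = 17 seats, so the divisor must be adjusted.
With modified divisor 1000: modified quotas P5 1.900, P3 4.831, P7 4.307, P2 2.679.
Rounding up: P5 2, P3 5, P7 5, P2 3 (total 15).
P3 receives 5.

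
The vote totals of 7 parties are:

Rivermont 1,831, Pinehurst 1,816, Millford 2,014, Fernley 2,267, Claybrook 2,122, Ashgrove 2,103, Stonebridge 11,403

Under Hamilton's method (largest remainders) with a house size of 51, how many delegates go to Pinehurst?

4

The standard divisor is 23556/51 ≈ 461.882.
Standard quotas: Rivermont 3.9642, Pinehurst 3.9317, Millford 4.3604, Fernley 4.9082, Claybrook 4.5942, Ashgrove 4.5531, Stonebridge 24.6881.
Lower quotas: Rivermont 3, Pinehurst 3, Millford 4, Fernley 4, Claybrook 4, Ashgrove 4, Stonebridge 24 (sum 46, leaving 5 seats).
Remainders in descending order: Rivermont 0.9642, Pinehurst 0.9317, Fernley 0.9082, Stonebridge 0.6881, Claybrook 0.5942, Ashgrove 0.5531, Millford 0.3604.
The surplus seats go to Rivermont, Pinehurst, Fernley, Stonebridge, Claybrook.
Pinehurst receives 4.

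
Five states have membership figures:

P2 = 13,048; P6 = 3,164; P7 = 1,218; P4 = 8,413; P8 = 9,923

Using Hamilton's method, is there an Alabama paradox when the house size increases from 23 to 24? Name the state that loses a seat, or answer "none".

At 23 seats: P2 8, P6 2, P7 1, P4 6, P8 6.
At 24 seats: P2 9, P6 2, P7 1, P4 5, P8 7.
P4 drops from 6 to 5.

P4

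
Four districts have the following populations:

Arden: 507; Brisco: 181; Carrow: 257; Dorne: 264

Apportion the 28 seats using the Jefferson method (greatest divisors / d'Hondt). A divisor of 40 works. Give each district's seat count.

Arden 12, Brisco 4, Carrow 6, Dorne 6

With modified divisor 40: modified quotas Arden 12.675, Brisco 4.525, Carrow 6.425, Dorne 6.600.
Rounding down: Arden 12, Brisco 4, Carrow 6, Dorne 6 (total 28).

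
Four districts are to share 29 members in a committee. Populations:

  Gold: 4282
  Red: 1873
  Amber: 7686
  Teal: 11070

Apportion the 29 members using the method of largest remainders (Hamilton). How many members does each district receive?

Gold 5, Red 2, Amber 9, Teal 13

The standard divisor is 24911/29 = 859.
Standard quotas: Gold 4.9849, Red 2.1804, Amber 8.9476, Teal 12.8871.
Lower quotas: Gold 4, Red 2, Amber 8, Teal 12 (sum 26, leaving 3 seats).
Remainders in descending order: Gold 0.9849, Amber 0.9476, Teal 0.8871, Red 0.1804.
Largest remainders: Gold, Amber, Teal receive the extra seats.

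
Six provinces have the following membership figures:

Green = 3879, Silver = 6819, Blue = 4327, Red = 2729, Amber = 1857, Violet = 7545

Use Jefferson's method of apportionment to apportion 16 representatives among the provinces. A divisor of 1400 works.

Green: 2, Silver: 4, Blue: 3, Red: 1, Amber: 1, Violet: 5

With modified divisor 1400: modified quotas Green 2.771, Silver 4.871, Blue 3.091, Red 1.949, Amber 1.326, Violet 5.389.
Rounding down: Green 2, Silver 4, Blue 3, Red 1, Amber 1, Violet 5 (total 16).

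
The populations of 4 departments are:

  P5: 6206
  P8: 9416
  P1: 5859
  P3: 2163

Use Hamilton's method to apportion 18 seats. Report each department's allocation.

The standard divisor is 23644/18 ≈ 1313.556.
Standard quotas: P5 4.7246, P8 7.1683, P1 4.4604, P3 1.6467.
Lower quotas: P5 4, P8 7, P1 4, P3 1 (sum 16, leaving 2 seats).
Remainders in descending order: P5 0.7246, P3 0.6467, P1 0.4604, P8 0.1683.
The surplus seats go to P5, P3.

P5 5, P8 7, P1 4, P3 2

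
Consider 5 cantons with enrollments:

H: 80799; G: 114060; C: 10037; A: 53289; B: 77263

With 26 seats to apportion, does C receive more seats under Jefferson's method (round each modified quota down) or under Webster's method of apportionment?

Jefferson: H 7, G 9, C 0, A 4, B 6.
Webster: H 6, G 9, C 1, A 4, B 6.
C gets 0 under Jefferson and 1 under Webster.

Webster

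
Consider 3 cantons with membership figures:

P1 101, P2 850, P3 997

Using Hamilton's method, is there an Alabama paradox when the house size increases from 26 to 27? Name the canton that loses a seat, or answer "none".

At 26 seats: P1 2, P2 11, P3 13.
At 27 seats: P1 1, P2 12, P3 14.
P1 drops from 2 to 1.

P1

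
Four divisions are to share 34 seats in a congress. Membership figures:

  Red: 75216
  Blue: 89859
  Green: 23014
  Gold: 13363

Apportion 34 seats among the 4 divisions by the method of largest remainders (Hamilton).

Red 13, Blue 15, Green 4, Gold 2

Total 201452; standard divisor 201452/34 ≈ 5925.059.
Standard quotas: Red 12.6946, Blue 15.1659, Green 3.8842, Gold 2.2553.
Lower quotas: Red 12, Blue 15, Green 3, Gold 2 (sum 32, leaving 2 seats).
Remainders in descending order: Green 0.8842, Red 0.6946, Gold 0.2553, Blue 0.1659.
The surplus seats go to Green, Red.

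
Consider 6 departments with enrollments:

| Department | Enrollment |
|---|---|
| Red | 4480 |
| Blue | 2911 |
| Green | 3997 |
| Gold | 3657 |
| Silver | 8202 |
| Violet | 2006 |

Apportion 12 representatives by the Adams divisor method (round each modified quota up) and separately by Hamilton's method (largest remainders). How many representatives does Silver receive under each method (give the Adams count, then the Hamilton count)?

Adams: Red 2, Blue 2, Green 2, Gold 2, Silver 3, Violet 1.
Hamilton: Red 2, Blue 1, Green 2, Gold 2, Silver 4, Violet 1.
Silver gets 3 under Adams and 4 under Hamilton.

3 and 4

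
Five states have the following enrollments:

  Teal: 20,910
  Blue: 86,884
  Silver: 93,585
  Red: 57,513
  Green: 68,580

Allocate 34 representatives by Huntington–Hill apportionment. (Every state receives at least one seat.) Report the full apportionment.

With divisor 9515: modified quotas Teal 2.198, Blue 9.131, Silver 9.836, Red 6.044, Green 7.208.
Geometric-mean thresholds: Teal √(2·3)=2.449, Blue √(9·10)=9.487, Silver √(9·10)=9.487, Red √(6·7)=6.481, Green √(7·8)=7.483.
Each quota rounded against its threshold gives Teal 2, Blue 9, Silver 10, Red 6, Green 7 (total 34).

Teal 2; Blue 9; Silver 10; Red 6; Green 7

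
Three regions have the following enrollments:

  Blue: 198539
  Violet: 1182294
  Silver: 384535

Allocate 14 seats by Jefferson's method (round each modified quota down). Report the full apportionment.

Standard divisor 1765368/14 ≈ 126097.714; standard quotas: Blue 1.574, Violet 9.376, Silver 3.050.
Rounding down gives 1, 9, 3 = 13 seats, so the divisor must be adjusted.
With modified divisor 112900: modified quotas Blue 1.759, Violet 10.472, Silver 3.406.
Rounding down: Blue 1, Violet 10, Silver 3 (total 14).

Blue 1, Violet 10, Silver 3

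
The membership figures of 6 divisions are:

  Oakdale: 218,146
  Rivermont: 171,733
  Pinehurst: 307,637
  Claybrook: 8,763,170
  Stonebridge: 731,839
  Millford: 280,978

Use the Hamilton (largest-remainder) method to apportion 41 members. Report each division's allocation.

Standard divisor: 10473503 ÷ 41 ≈ 255451.293.
Standard quotas: Oakdale 0.8540, Rivermont 0.6723, Pinehurst 1.2043, Claybrook 34.3047, Stonebridge 2.8649, Millford 1.0999.
Lower quotas: Oakdale 0, Rivermont 0, Pinehurst 1, Claybrook 34, Stonebridge 2, Millford 1 (sum 38, leaving 3 seats).
Remainders in descending order: Stonebridge 0.8649, Oakdale 0.8540, Rivermont 0.6723, Claybrook 0.3047, Pinehurst 0.2043, Millford 0.0999.
Largest remainders: Stonebridge, Oakdale, Rivermont receive the extra seats.

Oakdale=1; Rivermont=1; Pinehurst=1; Claybrook=34; Stonebridge=3; Millford=1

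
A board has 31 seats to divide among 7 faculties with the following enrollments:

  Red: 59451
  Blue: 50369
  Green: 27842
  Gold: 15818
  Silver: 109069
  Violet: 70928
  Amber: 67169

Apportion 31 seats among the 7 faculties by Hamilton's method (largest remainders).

Red=5, Blue=4, Green=2, Gold=1, Silver=8, Violet=6, Amber=5

Total 400646; standard divisor 400646/31 ≈ 12924.065.
Standard quotas: Red 4.6000, Blue 3.8973, Green 2.1543, Gold 1.2239, Silver 8.4392, Violet 5.4881, Amber 5.1972.
Lower quotas: Red 4, Blue 3, Green 2, Gold 1, Silver 8, Violet 5, Amber 5 (sum 28, leaving 3 seats).
Remainders in descending order: Blue 0.8973, Red 0.6000, Violet 0.4881, Silver 0.4392, Gold 0.2239, Amber 0.1972, Green 0.1543.
Largest remainders: Blue, Red, Violet receive the extra seats.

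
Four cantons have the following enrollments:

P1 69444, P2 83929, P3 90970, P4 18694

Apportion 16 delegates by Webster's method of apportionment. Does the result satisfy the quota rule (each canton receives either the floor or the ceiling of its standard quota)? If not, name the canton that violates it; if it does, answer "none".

Standard quotas: P1 4.224, P2 5.105, P3 5.534, P4 1.137.
Webster allocation: P1 4, P2 5, P3 6, P4 1.
Every allocation lies between the lower and upper quota.

none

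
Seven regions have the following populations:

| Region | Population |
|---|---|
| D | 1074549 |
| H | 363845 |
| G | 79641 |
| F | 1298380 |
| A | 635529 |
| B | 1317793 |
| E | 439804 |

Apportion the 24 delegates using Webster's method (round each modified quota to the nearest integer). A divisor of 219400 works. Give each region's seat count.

With modified divisor 219400: modified quotas D 4.898, H 1.658, G 0.363, F 5.918, A 2.897, B 6.006, E 2.005.
Rounding to the nearest integer: D 5, H 2, G 0, F 6, A 3, B 6, E 2 (total 24).

D 5; H 2; G 0; F 6; A 3; B 6; E 2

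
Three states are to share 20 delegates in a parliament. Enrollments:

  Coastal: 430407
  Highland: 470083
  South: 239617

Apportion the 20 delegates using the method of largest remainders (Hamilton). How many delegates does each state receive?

Standard divisor: 1140107 ÷ 20 ≈ 57005.35.
Standard quotas: Coastal 7.5503, Highland 8.2463, South 4.2034.
Lower quotas: Coastal 7, Highland 8, South 4 (sum 19, leaving 1 seat).
Remainders in descending order: Coastal 0.5503, Highland 0.2463, South 0.2034.
The surplus seat goes to Coastal.

Coastal=8, Highland=8, South=4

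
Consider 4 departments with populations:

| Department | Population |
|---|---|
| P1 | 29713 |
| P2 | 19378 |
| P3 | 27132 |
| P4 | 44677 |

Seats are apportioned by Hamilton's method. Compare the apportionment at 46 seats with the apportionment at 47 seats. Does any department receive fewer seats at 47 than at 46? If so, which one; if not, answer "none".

At 46 seats: P1 11, P2 8, P3 10, P4 17.
At 47 seats: P1 12, P2 7, P3 11, P4 17.
P2 drops from 8 to 7.

P2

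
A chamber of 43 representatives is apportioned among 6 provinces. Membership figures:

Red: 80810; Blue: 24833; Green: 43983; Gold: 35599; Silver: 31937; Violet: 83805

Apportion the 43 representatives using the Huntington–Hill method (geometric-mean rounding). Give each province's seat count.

Red 11, Blue 4, Green 6, Gold 5, Silver 5, Violet 12

With divisor 7087: modified quotas Red 11.403, Blue 3.504, Green 6.206, Gold 5.023, Silver 4.506, Violet 11.825.
Geometric-mean thresholds: Red √(11·12)=11.489, Blue √(3·4)=3.464, Green √(6·7)=6.481, Gold √(5·6)=5.477, Silver √(4·5)=4.472, Violet √(11·12)=11.489.
Each quota rounded against its threshold gives Red 11, Blue 4, Green 6, Gold 5, Silver 5, Violet 12 (total 43).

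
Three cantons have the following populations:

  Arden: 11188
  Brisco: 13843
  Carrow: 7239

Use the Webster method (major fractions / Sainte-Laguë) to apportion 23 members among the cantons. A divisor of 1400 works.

With modified divisor 1400: modified quotas Arden 7.991, Brisco 9.888, Carrow 5.171.
Rounding to the nearest integer: Arden 8, Brisco 10, Carrow 5 (total 23).

Arden: 8, Brisco: 10, Carrow: 5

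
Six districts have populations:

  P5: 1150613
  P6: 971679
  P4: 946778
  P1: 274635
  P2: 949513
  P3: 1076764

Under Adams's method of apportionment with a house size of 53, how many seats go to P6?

Standard divisor 5369982/53 ≈ 101320.415; standard quotas: P5 11.356, P6 9.590, P4 9.344, P1 2.711, P2 9.371, P3 10.627.
Rounding up gives 12, 10, 10, 3, 10, 11 = 56 seats, so the divisor must be adjusted.
With modified divisor 106600: modified quotas P5 10.794, P6 9.115, P4 8.882, P1 2.576, P2 8.907, P3 10.101.
Rounding up: P5 11, P6 10, P4 9, P1 3, P2 9, P3 11 (total 53).
P6 receives 10.

10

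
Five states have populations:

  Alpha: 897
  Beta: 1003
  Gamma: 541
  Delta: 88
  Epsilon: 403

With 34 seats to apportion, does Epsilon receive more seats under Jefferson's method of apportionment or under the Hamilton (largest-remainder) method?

Hamilton

Jefferson: Alpha 11, Beta 12, Gamma 6, Delta 1, Epsilon 4.
Hamilton: Alpha 10, Beta 12, Gamma 6, Delta 1, Epsilon 5.
Epsilon gets 4 under Jefferson and 5 under Hamilton.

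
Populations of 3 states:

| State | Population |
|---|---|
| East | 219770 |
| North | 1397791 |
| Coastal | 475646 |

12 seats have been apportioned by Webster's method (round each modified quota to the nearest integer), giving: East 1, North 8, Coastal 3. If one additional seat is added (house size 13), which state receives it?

Priority for the next seat is population ÷ (current seats + 0.5).
Priorities: East 146513.333, North 164446.000, Coastal 135898.857.
Highest priority: North.

North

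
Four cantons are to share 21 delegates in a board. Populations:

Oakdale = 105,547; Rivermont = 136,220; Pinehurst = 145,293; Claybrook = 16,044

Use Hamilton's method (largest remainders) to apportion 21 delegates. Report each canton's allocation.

Standard divisor: 403104 ÷ 21 ≈ 19195.429.
Standard quotas: Oakdale 5.4985, Rivermont 7.0965, Pinehurst 7.5691, Claybrook 0.8358.
Lower quotas: Oakdale 5, Rivermont 7, Pinehurst 7, Claybrook 0 (sum 19, leaving 2 seats).
Remainders in descending order: Claybrook 0.8358, Pinehurst 0.5691, Oakdale 0.4985, Rivermont 0.0965.
The surplus seats go to Claybrook, Pinehurst.

Oakdale 5, Rivermont 7, Pinehurst 8, Claybrook 1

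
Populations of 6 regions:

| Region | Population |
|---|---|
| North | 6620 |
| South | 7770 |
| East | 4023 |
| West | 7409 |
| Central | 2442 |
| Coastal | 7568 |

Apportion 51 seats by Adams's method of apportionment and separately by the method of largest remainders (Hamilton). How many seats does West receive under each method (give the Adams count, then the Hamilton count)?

10 and 11

Adams: North 9, South 11, East 6, West 10, Central 4, Coastal 11.
Hamilton: North 9, South 11, East 6, West 11, Central 3, Coastal 11.
West gets 10 under Adams and 11 under Hamilton.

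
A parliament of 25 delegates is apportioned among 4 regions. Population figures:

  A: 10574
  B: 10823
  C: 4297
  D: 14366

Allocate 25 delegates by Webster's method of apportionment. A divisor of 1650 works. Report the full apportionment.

With modified divisor 1650: modified quotas A 6.408, B 6.559, C 2.604, D 8.707.
Rounding to the nearest integer: A 6, B 7, C 3, D 9 (total 25).

A=6, B=7, C=3, D=9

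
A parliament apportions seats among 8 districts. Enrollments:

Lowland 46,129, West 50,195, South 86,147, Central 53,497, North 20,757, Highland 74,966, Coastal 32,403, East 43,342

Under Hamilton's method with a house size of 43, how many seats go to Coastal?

3

Total 407436; standard divisor 407436/43 ≈ 9475.256.
Standard quotas: Lowland 4.8684, West 5.2975, South 9.0918, Central 5.6460, North 2.1907, Highland 7.9118, Coastal 3.4197, East 4.5742.
Lower quotas: Lowland 4, West 5, South 9, Central 5, North 2, Highland 7, Coastal 3, East 4 (sum 39, leaving 4 seats).
Remainders in descending order: Highland 0.9118, Lowland 0.8684, Central 0.6460, East 0.5742, Coastal 0.4197, West 0.2975, North 0.1907, South 0.0918.
The surplus seats go to Highland, Lowland, Central, East.
Coastal receives 3.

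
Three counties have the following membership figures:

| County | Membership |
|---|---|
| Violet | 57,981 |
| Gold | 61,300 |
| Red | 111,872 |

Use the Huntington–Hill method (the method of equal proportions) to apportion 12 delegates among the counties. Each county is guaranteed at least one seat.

Violet 3, Gold 3, Red 6

With divisor 19060: modified quotas Violet 3.042, Gold 3.216, Red 5.869.
Geometric-mean thresholds: Violet √(3·4)=3.464, Gold √(3·4)=3.464, Red √(5·6)=5.477.
Each quota rounded against its threshold gives Violet 3, Gold 3, Red 6 (total 12).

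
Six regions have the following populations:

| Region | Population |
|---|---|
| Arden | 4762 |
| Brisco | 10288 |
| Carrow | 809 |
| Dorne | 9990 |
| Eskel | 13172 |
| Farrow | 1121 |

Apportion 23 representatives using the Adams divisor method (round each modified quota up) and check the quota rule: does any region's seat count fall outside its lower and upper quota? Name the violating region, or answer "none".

none

Standard quotas: Arden 2.728, Brisco 5.895, Carrow 0.464, Dorne 5.724, Eskel 7.547, Farrow 0.642.
Adams allocation: Arden 3, Brisco 6, Carrow 1, Dorne 5, Eskel 7, Farrow 1.
Every allocation lies between the lower and upper quota.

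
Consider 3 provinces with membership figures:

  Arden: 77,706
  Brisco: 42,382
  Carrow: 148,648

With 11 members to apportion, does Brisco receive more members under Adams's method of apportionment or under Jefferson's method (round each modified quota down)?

Adams

Adams: Arden 3, Brisco 2, Carrow 6.
Jefferson: Arden 3, Brisco 1, Carrow 7.
Brisco gets 2 under Adams and 1 under Jefferson.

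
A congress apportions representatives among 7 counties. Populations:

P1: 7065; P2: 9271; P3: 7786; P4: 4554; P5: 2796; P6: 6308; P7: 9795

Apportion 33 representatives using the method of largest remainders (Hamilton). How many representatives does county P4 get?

Total 47575; standard divisor 47575/33 ≈ 1441.667.
Standard quotas: P1 4.9006, P2 6.4308, P3 5.4007, P4 3.1588, P5 1.9394, P6 4.3755, P7 6.7942.
Lower quotas: P1 4, P2 6, P3 5, P4 3, P5 1, P6 4, P7 6 (sum 29, leaving 4 seats).
Remainders in descending order: P5 0.9394, P1 0.9006, P7 0.7942, P2 0.4308, P3 0.4007, P6 0.3755, P4 0.1588.
Largest remainders: P5, P1, P7, P2 receive the extra seats.
P4 receives 3.

3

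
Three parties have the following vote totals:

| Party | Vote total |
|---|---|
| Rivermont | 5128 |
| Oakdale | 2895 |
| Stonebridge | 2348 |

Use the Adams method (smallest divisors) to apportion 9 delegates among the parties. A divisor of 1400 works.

With modified divisor 1400: modified quotas Rivermont 3.663, Oakdale 2.068, Stonebridge 1.677.
Rounding up: Rivermont 4, Oakdale 3, Stonebridge 2 (total 9).

Rivermont 4, Oakdale 3, Stonebridge 2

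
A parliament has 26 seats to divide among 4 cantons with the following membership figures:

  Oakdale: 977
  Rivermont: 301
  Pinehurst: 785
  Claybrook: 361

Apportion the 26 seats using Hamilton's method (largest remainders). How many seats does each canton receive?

Standard divisor: 2424 ÷ 26 ≈ 93.231.
Standard quotas: Oakdale 10.479, Rivermont 3.229, Pinehurst 8.420, Claybrook 3.872.
Lower quotas: Oakdale 10, Rivermont 3, Pinehurst 8, Claybrook 3 (sum 24, leaving 2 seats).
Remainders in descending order: Claybrook 0.872, Oakdale 0.479, Pinehurst 0.420, Rivermont 0.229.
Largest remainders: Claybrook, Oakdale receive the extra seats.

Oakdale: 11, Rivermont: 3, Pinehurst: 8, Claybrook: 4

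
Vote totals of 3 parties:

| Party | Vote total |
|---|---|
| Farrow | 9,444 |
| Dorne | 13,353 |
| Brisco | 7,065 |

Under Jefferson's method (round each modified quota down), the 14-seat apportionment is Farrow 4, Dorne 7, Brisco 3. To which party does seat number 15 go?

Priority for the next seat is population ÷ (current seats + 1).
Priorities: Farrow 1888.800, Dorne 1669.125, Brisco 1766.250.
Highest priority: Farrow.

Farrow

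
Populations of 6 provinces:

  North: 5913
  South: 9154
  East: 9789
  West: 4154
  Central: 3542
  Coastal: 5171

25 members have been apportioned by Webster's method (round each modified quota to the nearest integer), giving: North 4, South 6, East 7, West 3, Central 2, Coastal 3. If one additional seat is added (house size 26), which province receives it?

Coastal

Priority for the next seat is population ÷ (current seats + 0.5).
Priorities: North 1314.000, South 1408.308, East 1305.200, West 1186.857, Central 1416.800, Coastal 1477.429.
Highest priority: Coastal.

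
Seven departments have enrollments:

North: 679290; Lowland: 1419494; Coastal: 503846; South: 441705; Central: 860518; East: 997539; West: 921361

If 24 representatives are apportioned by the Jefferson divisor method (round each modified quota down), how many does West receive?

Standard divisor 5823753/24 ≈ 242656.375; standard quotas: North 2.799, Lowland 5.850, Coastal 2.076, South 1.820, Central 3.546, East 4.111, West 3.797.
Rounding down gives 2, 5, 2, 1, 3, 4, 3 = 20 seats, so the divisor must be adjusted.
With modified divisor 218000: modified quotas North 3.116, Lowland 6.511, Coastal 2.311, South 2.026, Central 3.947, East 4.576, West 4.226.
Rounding down: North 3, Lowland 6, Coastal 2, South 2, Central 3, East 4, West 4 (total 24).
West receives 4.

4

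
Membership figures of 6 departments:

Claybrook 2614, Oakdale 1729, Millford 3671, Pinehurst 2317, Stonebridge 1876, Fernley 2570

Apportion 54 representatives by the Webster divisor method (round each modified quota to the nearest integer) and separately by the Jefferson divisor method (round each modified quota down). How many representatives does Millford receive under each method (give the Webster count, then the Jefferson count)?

13 and 14

Webster: Claybrook 10, Oakdale 6, Millford 13, Pinehurst 9, Stonebridge 7, Fernley 9.
Jefferson: Claybrook 10, Oakdale 6, Millford 14, Pinehurst 8, Stonebridge 7, Fernley 9.
Millford gets 13 under Webster and 14 under Jefferson.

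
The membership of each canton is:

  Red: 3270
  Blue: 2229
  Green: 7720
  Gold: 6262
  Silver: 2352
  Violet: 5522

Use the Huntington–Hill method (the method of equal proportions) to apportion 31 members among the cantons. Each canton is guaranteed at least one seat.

With divisor 909.9: modified quotas Red 3.594, Blue 2.450, Green 8.484, Gold 6.882, Silver 2.585, Violet 6.069.
Geometric-mean thresholds: Red √(3·4)=3.464, Blue √(2·3)=2.449, Green √(8·9)=8.485, Gold √(6·7)=6.481, Silver √(2·3)=2.449, Violet √(6·7)=6.481.
Each quota rounded against its threshold gives Red 4, Blue 3, Green 8, Gold 7, Silver 3, Violet 6 (total 31).

Red: 4; Blue: 3; Green: 8; Gold: 7; Silver: 3; Violet: 6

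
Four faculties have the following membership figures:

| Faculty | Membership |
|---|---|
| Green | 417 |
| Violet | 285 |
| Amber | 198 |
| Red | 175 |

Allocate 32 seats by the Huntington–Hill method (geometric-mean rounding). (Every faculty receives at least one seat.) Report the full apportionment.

Green 12, Violet 9, Amber 6, Red 5

With divisor 33.5: modified quotas Green 12.448, Violet 8.507, Amber 5.910, Red 5.224.
Geometric-mean thresholds: Green √(12·13)=12.490, Violet √(8·9)=8.485, Amber √(5·6)=5.477, Red √(5·6)=5.477.
Each quota rounded against its threshold gives Green 12, Violet 9, Amber 6, Red 5 (total 32).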